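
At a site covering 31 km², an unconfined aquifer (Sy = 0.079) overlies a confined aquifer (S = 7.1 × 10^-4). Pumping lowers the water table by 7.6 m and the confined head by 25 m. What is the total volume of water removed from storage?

A = 31 km² = 3.1 × 10^7 m²
Unconfined: ΔV_u = Sy × A × Δh_u = 0.079 × 3.1 × 10^7 × 7.6 = 1.861 × 10^7 m³
Confined: ΔV_c = S × A × Δh_c = 7.1 × 10^-4 × 3.1 × 10^7 × 25 = 5.503 × 10^5 m³
Total ΔV = 1.861 × 10^7 + 5.503 × 10^5 = 1.916 × 10^7 m³

ΔV ≈ 1.92 × 10^7 m³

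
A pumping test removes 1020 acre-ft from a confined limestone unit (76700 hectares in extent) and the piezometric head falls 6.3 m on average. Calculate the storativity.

S ≈ 2.6 × 10^-4

A = 76700 hectares = 7.67 × 10^8 m²
ΔV = 1020 acre-ft = 1.258 × 10^6 m³
S = ΔV / (A × Δh) = 1.258 × 10^6 m³ / (7.67 × 10^8 m² × 6.3 m) = 2.604 × 10^-4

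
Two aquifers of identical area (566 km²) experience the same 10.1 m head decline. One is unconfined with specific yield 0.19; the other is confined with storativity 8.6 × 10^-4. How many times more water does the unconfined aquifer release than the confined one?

ΔV_u / ΔV_c ≈ 221

A = 566 km² = 5.66 × 10^8 m²
Unconfined: ΔV_u = Sy × A × Δh = 0.19 × 5.66 × 10^8 × 10.1 = 1.086 × 10^9 m³
Confined: ΔV_c = S × A × Δh = 8.6 × 10^-4 × 5.66 × 10^8 × 10.1 = 4.916 × 10^6 m³
Ratio = ΔV_u / ΔV_c = Sy / S = 0.19 / 8.6 × 10^-4 = 220.9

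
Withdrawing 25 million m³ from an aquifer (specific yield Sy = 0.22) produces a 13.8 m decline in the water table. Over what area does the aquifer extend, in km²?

A ≈ 8.23 km²

ΔV = 25 million m³ = 2.5 × 10^7 m³
A = ΔV / (Sy × Δh) = 2.5 × 10^7 / (0.22 × 13.8) = 8.235 × 10^6 m²
A = 8.235 × 10^6 m² = 8.235 km²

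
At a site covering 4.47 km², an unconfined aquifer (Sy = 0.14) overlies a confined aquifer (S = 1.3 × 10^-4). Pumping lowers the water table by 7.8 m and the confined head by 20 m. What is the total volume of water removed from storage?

A = 4.47 km² = 4.47 × 10^6 m²
Unconfined: ΔV_u = Sy × A × Δh_u = 0.14 × 4.47 × 10^6 × 7.8 = 4.881 × 10^6 m³
Confined: ΔV_c = S × A × Δh_c = 1.3 × 10^-4 × 4.47 × 10^6 × 20 = 11620 m³
Total ΔV = 4.881 × 10^6 + 11620 = 4.893 × 10^6 m³

ΔV ≈ 4.89 × 10^6 m³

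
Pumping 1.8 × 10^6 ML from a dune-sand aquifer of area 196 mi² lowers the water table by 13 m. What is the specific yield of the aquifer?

A = 196 mi² = 5.076 × 10^8 m²
ΔV = 1.8 × 10^6 ML = 1.8 × 10^9 m³
Sy = ΔV / (A × Δh) = 1.8 × 10^9 m³ / (5.076 × 10^8 m² × 13 m) = 0.2728

Sy ≈ 0.27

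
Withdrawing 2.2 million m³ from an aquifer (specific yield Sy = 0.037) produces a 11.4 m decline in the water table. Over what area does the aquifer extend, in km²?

ΔV = 2.2 million m³ = 2.2 × 10^6 m³
A = ΔV / (Sy × Δh) = 2.2 × 10^6 / (0.037 × 11.4) = 5.216 × 10^6 m²
A = 5.216 × 10^6 m² = 5.216 km²

A ≈ 5.22 km²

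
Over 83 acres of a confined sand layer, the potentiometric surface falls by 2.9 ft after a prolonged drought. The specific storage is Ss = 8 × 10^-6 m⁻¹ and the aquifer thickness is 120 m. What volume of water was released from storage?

ΔV ≈ 285 m³

S = Ss × b = 8 × 10^-6 m⁻¹ × 120 m = 9.6 × 10^-4
A = 83 acres = 3.359 × 10^5 m²
Δh = 2.9 ft = 0.8839 m
ΔV = S × A × Δh = 9.6 × 10^-4 × 3.359 × 10^5 m² × 0.8839 m = 285 m³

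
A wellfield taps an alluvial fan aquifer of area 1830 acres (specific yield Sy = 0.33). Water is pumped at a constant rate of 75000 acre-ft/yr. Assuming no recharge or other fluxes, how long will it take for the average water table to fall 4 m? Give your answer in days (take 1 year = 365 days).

t ≈ 38.6 days

A = 1830 acres = 7.406 × 10^6 m²
ΔV = Sy × A × Δh = 0.33 × 7.406 × 10^6 × 4 = 9.776 × 10^6 m³
Q = 75000 acre-ft/yr = 2.535 × 10^5 m³/d
t = ΔV / Q = 9.776 × 10^6 m³ / 2.535 × 10^5 m³/d = 38.57 d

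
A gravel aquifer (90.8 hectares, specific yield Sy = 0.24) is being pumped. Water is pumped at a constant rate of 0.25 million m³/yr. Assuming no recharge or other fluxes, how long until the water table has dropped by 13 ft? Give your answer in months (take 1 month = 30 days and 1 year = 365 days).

A = 90.8 hectares = 9.08 × 10^5 m²
Δh = 13 ft = 3.962 m
ΔV = Sy × A × Δh = 0.24 × 9.08 × 10^5 × 3.962 = 8.635 × 10^5 m³
Q = 0.25 million m³/yr = 684.9 m³/d
t = ΔV / Q = 8.635 × 10^5 m³ / 684.9 m³/d = 1261 d
t = 1261 d ≈ 42.02 months

t ≈ 42 months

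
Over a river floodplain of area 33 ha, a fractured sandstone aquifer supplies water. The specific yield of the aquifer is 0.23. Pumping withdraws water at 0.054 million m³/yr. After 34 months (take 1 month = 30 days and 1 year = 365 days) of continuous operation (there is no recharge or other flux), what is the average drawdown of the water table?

A = 33 ha = 3.3 × 10^5 m²
Q = 0.054 million m³/yr = 147.9 m³/d
t = 34 months = 1020 d
ΔV = Q × t = 147.9 m³/d × 1020 d = 1.509 × 10^5 m³
Δh = ΔV / (Sy × A) = 1.509 × 10^5 / (0.23 × 3.3 × 10^5) = 1.988 m

Δh ≈ 1.99 m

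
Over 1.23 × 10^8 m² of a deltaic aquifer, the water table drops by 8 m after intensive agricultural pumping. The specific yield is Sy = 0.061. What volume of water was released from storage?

ΔV ≈ 6 × 10^7 m³

ΔV = Sy × A × Δh = 0.061 × 1.23 × 10^8 m² × 8 m = 6.002 × 10^7 m³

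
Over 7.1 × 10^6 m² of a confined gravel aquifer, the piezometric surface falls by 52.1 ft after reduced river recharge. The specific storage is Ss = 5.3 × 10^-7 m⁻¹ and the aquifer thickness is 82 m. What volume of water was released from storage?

ΔV ≈ 4900 m³

S = Ss × b = 5.3 × 10^-7 m⁻¹ × 82 m = 4.346 × 10^-5
Δh = 52.1 ft = 15.88 m
ΔV = S × A × Δh = 4.346 × 10^-5 × 7.1 × 10^6 m² × 15.88 m = 4900 m³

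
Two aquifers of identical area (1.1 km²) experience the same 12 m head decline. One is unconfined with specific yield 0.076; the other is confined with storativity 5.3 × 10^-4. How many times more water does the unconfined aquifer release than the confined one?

A = 1.1 km² = 1.1 × 10^6 m²
Unconfined: ΔV_u = Sy × A × Δh = 0.076 × 1.1 × 10^6 × 12 = 1.003 × 10^6 m³
Confined: ΔV_c = S × A × Δh = 5.3 × 10^-4 × 1.1 × 10^6 × 12 = 6996 m³
Ratio = ΔV_u / ΔV_c = Sy / S = 0.076 / 5.3 × 10^-4 = 143.4

ΔV_u / ΔV_c ≈ 143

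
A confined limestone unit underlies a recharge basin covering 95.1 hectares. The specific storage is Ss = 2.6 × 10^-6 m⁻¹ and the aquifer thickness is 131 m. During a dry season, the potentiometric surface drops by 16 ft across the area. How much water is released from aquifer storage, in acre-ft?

S = Ss × b = 2.6 × 10^-6 m⁻¹ × 131 m = 3.406 × 10^-4
A = 95.1 hectares = 9.51 × 10^5 m²
Δh = 16 ft = 4.877 m
ΔV = S × A × Δh = 3.406 × 10^-4 × 9.51 × 10^5 m² × 4.877 m = 1580 m³
ΔV = 1580 m³ = 1.281 acre-ft

ΔV ≈ 1.28 acre-ft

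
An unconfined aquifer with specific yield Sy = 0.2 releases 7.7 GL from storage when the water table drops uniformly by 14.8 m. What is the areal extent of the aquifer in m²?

A ≈ 2.6 × 10^6 m²

ΔV = 7.7 GL = 7.7 × 10^6 m³
A = ΔV / (Sy × Δh) = 7.7 × 10^6 / (0.2 × 14.8) = 2.601 × 10^6 m²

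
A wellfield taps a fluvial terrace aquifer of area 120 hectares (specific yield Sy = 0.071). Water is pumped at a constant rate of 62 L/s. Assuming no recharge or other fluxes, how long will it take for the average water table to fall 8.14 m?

A = 120 hectares = 1.2 × 10^6 m²
ΔV = Sy × A × Δh = 0.071 × 1.2 × 10^6 × 8.14 = 6.935 × 10^5 m³
Q = 62 L/s = 5357 m³/d
t = ΔV / Q = 6.935 × 10^5 m³ / 5357 m³/d = 129.5 d

t ≈ 129 days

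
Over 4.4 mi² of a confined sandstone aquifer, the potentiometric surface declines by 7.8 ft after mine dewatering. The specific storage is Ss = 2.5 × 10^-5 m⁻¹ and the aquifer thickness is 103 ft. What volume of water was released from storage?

b = 103 ft = 31.39 m
S = Ss × b = 2.5 × 10^-5 m⁻¹ × 31.39 m = 7.849 × 10^-4
A = 4.4 mi² = 1.14 × 10^7 m²
Δh = 7.8 ft = 2.377 m
ΔV = S × A × Δh = 7.849 × 10^-4 × 1.14 × 10^7 m² × 2.377 m = 21260 m³

ΔV ≈ 21300 m³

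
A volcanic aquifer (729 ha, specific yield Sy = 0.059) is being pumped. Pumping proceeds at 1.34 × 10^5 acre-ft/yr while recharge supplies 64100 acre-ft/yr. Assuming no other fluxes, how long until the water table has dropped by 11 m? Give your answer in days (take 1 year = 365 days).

A = 729 ha = 7.29 × 10^6 m²
ΔV = Sy × A × Δh = 0.059 × 7.29 × 10^6 × 11 = 4.731 × 10^6 m³
Net withdrawal = 1.34 × 10^5 − 64100 = 69900 acre-ft/yr = 2.362 × 10^5 m³/d
t = ΔV / Q = 4.731 × 10^6 m³ / 2.362 × 10^5 m³/d = 20.03 d

t ≈ 20 days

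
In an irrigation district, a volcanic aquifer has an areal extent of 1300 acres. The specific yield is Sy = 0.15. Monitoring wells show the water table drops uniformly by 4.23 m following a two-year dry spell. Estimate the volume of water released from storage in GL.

A = 1300 acres = 5.261 × 10^6 m²
ΔV = Sy × A × Δh = 0.15 × 5.261 × 10^6 m² × 4.23 m = 3.338 × 10^6 m³
ΔV = 3.338 × 10^6 m³ = 3.338 GL

ΔV ≈ 3.34 GL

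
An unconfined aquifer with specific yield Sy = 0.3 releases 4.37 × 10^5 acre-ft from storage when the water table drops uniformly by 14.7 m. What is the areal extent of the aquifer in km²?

A ≈ 122 km²

ΔV = 4.37 × 10^5 acre-ft = 5.39 × 10^8 m³
A = ΔV / (Sy × Δh) = 5.39 × 10^8 / (0.3 × 14.7) = 1.222 × 10^8 m²
A = 1.222 × 10^8 m² = 122.2 km²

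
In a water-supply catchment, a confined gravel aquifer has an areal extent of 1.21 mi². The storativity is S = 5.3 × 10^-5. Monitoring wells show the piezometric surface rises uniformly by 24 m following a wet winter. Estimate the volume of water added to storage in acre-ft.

ΔV ≈ 3.23 acre-ft

A = 1.21 mi² = 3.134 × 10^6 m²
ΔV = S × A × Δh = 5.3 × 10^-5 × 3.134 × 10^6 m² × 24 m = 3986 m³
ΔV = 3986 m³ = 3.232 acre-ft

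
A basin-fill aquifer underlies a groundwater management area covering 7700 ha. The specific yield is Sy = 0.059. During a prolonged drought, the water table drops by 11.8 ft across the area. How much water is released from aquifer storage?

A = 7700 ha = 7.7 × 10^7 m²
Δh = 11.8 ft = 3.597 m
ΔV = Sy × A × Δh = 0.059 × 7.7 × 10^7 m² × 3.597 m = 1.634 × 10^7 m³

ΔV ≈ 1.63 × 10^7 m³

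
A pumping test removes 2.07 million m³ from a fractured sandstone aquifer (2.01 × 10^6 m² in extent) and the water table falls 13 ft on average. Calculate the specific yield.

Δh = 13 ft = 3.962 m
ΔV = 2.07 million m³ = 2.07 × 10^6 m³
Sy = ΔV / (A × Δh) = 2.07 × 10^6 m³ / (2.01 × 10^6 m² × 3.962 m) = 0.2599

Sy ≈ 0.26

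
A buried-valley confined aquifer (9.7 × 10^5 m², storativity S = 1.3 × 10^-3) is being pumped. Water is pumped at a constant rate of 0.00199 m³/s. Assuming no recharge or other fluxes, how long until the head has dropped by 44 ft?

t ≈ 98.4 days

Δh = 44 ft = 13.41 m
ΔV = S × A × Δh = 0.0013 × 9.7 × 10^5 × 13.41 = 16910 m³
Q = 0.00199 m³/s = 171.9 m³/d
t = ΔV / Q = 16910 m³ / 171.9 m³/d = 98.36 d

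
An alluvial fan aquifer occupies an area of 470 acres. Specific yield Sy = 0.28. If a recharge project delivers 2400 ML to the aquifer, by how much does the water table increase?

Δh ≈ 4.51 m

A = 470 acres = 1.902 × 10^6 m²
ΔV = 2400 ML = 2.4 × 10^6 m³
Δh = ΔV / (Sy × A) = 2.4 × 10^6 m³ / (0.28 × 1.902 × 10^6 m²) = 4.506 m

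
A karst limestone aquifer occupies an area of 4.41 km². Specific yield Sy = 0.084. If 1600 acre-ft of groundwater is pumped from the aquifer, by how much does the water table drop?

Δh ≈ 5.33 m

A = 4.41 km² = 4.41 × 10^6 m²
ΔV = 1600 acre-ft = 1.974 × 10^6 m³
Δh = ΔV / (Sy × A) = 1.974 × 10^6 m³ / (0.084 × 4.41 × 10^6 m²) = 5.328 m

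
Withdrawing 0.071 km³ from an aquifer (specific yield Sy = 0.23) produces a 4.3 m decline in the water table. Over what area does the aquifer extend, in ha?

ΔV = 0.071 km³ = 7.1 × 10^7 m³
A = ΔV / (Sy × Δh) = 7.1 × 10^7 / (0.23 × 4.3) = 7.179 × 10^7 m²
A = 7.179 × 10^7 m² = 7179 ha

A ≈ 7180 ha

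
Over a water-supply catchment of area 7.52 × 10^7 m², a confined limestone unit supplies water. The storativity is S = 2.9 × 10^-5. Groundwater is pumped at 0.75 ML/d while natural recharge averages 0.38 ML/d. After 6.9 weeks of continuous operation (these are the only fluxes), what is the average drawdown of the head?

Net abstraction = 0.75 − 0.38 = 0.37 ML/d
Q_net = 0.37 ML/d = 370 m³/d
t = 6.9 weeks = 48.3 d
ΔV = Q × t = 370 m³/d × 48.3 d = 17870 m³
Δh = ΔV / (S × A) = 17870 / (2.9 × 10^-5 × 7.52 × 10^7) = 8.195 m

Δh ≈ 8.19 m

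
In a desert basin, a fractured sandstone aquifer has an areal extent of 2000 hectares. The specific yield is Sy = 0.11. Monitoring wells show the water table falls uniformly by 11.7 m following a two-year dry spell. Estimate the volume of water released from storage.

A = 2000 hectares = 2 × 10^7 m²
ΔV = Sy × A × Δh = 0.11 × 2 × 10^7 m² × 11.7 m = 2.574 × 10^7 m³

ΔV ≈ 2.57 × 10^7 m³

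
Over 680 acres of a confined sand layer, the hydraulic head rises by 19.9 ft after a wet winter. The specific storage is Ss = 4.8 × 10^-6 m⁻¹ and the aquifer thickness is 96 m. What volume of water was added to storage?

ΔV ≈ 7690 m³

S = Ss × b = 4.8 × 10^-6 m⁻¹ × 96 m = 4.608 × 10^-4
A = 680 acres = 2.752 × 10^6 m²
Δh = 19.9 ft = 6.066 m
ΔV = S × A × Δh = 4.608 × 10^-4 × 2.752 × 10^6 m² × 6.066 m = 7691 m³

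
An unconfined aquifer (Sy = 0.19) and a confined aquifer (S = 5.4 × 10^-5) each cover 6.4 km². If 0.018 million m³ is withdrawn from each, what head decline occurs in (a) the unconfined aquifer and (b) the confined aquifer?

A = 6.4 km² = 6.4 × 10^6 m²
ΔV = 0.018 million m³ = 18000 m³
Unconfined: Δh_u = ΔV/(Sy·A) = 18000/(0.19 × 6.4 × 10^6) = 0.0148 m
Confined: Δh_c = ΔV/(S·A) = 18000/(5.4 × 10^-5 × 6.4 × 10^6) = 52.08 m

Δh_u ≈ 0.0148 m; Δh_c ≈ 52.1 m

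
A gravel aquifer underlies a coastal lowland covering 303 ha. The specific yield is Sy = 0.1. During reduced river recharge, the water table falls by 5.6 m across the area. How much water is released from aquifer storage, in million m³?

A = 303 ha = 3.03 × 10^6 m²
ΔV = Sy × A × Δh = 0.1 × 3.03 × 10^6 m² × 5.6 m = 1.697 × 10^6 m³
ΔV = 1.697 × 10^6 m³ = 1.697 million m³

ΔV ≈ 1.7 million m³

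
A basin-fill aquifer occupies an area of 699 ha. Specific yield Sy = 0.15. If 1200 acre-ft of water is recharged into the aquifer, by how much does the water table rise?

Δh ≈ 1.41 m

A = 699 ha = 6.99 × 10^6 m²
ΔV = 1200 acre-ft = 1.48 × 10^6 m³
Δh = ΔV / (Sy × A) = 1.48 × 10^6 m³ / (0.15 × 6.99 × 10^6 m²) = 1.412 m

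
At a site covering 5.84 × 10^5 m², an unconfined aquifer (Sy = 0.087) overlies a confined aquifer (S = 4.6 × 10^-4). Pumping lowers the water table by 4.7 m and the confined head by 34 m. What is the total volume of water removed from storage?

Unconfined: ΔV_u = Sy × A × Δh_u = 0.087 × 5.84 × 10^5 × 4.7 = 2.388 × 10^5 m³
Confined: ΔV_c = S × A × Δh_c = 4.6 × 10^-4 × 5.84 × 10^5 × 34 = 9134 m³
Total ΔV = 2.388 × 10^5 + 9134 = 2.479 × 10^5 m³

ΔV ≈ 2.48 × 10^5 m³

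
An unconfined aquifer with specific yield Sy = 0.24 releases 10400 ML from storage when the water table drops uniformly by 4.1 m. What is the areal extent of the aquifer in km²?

A ≈ 10.6 km²

ΔV = 10400 ML = 1.04 × 10^7 m³
A = ΔV / (Sy × Δh) = 1.04 × 10^7 / (0.24 × 4.1) = 1.057 × 10^7 m²
A = 1.057 × 10^7 m² = 10.57 km²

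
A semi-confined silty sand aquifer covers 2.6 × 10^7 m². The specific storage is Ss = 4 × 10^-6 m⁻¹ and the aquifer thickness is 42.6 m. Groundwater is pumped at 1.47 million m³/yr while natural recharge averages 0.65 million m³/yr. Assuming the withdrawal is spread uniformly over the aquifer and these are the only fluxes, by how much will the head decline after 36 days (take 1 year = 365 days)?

Δh ≈ 18.3 m

S = Ss × b = 4 × 10^-6 m⁻¹ × 42.6 m = 1.704 × 10^-4
Net abstraction = 1.47 − 0.65 = 0.82 million m³/yr
Q_net = 0.82 million m³/yr = 2247 m³/d
ΔV = Q × t = 2247 m³/d × 36 d = 80880 m³
Δh = ΔV / (S × A) = 80880 / (1.704 × 10^-4 × 2.6 × 10^7) = 18.25 m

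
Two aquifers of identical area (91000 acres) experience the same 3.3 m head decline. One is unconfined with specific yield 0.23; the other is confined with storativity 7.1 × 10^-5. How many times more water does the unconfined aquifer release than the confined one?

ΔV_u / ΔV_c ≈ 3240

A = 91000 acres = 3.683 × 10^8 m²
Unconfined: ΔV_u = Sy × A × Δh = 0.23 × 3.683 × 10^8 × 3.3 = 2.795 × 10^8 m³
Confined: ΔV_c = S × A × Δh = 7.1 × 10^-5 × 3.683 × 10^8 × 3.3 = 86280 m³
Ratio = ΔV_u / ΔV_c = Sy / S = 0.23 / 7.1 × 10^-5 = 3239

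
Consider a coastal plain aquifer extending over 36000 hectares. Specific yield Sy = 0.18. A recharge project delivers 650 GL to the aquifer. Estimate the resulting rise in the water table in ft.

Δh ≈ 32.9 ft

A = 36000 hectares = 3.6 × 10^8 m²
ΔV = 650 GL = 6.5 × 10^8 m³
Δh = ΔV / (Sy × A) = 6.5 × 10^8 m³ / (0.18 × 3.6 × 10^8 m²) = 10.03 m
Δh = 10.03 m = 32.91 ft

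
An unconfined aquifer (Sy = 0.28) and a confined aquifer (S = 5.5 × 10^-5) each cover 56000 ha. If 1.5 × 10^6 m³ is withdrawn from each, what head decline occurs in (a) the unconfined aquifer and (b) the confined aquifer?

A = 56000 ha = 5.6 × 10^8 m²
Unconfined: Δh_u = ΔV/(Sy·A) = 1.5 × 10^6/(0.28 × 5.6 × 10^8) = 0.009566 m
Confined: Δh_c = ΔV/(S·A) = 1.5 × 10^6/(5.5 × 10^-5 × 5.6 × 10^8) = 48.7 m

Δh_u ≈ 0.00957 m; Δh_c ≈ 48.7 m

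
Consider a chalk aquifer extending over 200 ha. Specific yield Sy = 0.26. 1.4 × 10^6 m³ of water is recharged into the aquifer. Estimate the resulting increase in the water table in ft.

Δh ≈ 8.83 ft

A = 200 ha = 2 × 10^6 m²
Δh = ΔV / (Sy × A) = 1.4 × 10^6 m³ / (0.26 × 2 × 10^6 m²) = 2.692 m
Δh = 2.692 m = 8.833 ft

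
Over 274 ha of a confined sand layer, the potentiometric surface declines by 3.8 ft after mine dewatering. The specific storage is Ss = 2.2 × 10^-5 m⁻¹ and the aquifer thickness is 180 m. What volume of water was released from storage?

ΔV ≈ 12600 m³

S = Ss × b = 2.2 × 10^-5 m⁻¹ × 180 m = 3.96 × 10^-3
A = 274 ha = 2.74 × 10^6 m²
Δh = 3.8 ft = 1.158 m
ΔV = S × A × Δh = 0.00396 × 2.74 × 10^6 m² × 1.158 m = 12570 m³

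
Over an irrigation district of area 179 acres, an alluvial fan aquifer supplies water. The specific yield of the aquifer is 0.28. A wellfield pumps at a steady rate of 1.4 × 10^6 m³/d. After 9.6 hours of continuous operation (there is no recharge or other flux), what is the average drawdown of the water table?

Δh ≈ 2.76 m

A = 179 acres = 7.244 × 10^5 m²
t = 9.6 hours = 0.4 d
ΔV = Q × t = 1.4 × 10^6 m³/d × 0.4 d = 5.6 × 10^5 m³
Δh = ΔV / (Sy × A) = 5.6 × 10^5 / (0.28 × 7.244 × 10^5) = 2.761 m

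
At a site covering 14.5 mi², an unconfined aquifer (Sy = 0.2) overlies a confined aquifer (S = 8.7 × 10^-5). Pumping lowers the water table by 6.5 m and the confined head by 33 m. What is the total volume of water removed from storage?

A = 14.5 mi² = 3.755 × 10^7 m²
Unconfined: ΔV_u = Sy × A × Δh_u = 0.2 × 3.755 × 10^7 × 6.5 = 4.882 × 10^7 m³
Confined: ΔV_c = S × A × Δh_c = 8.7 × 10^-5 × 3.755 × 10^7 × 33 = 1.078 × 10^5 m³
Total ΔV = 4.882 × 10^7 + 1.078 × 10^5 = 4.893 × 10^7 m³

ΔV ≈ 4.89 × 10^7 m³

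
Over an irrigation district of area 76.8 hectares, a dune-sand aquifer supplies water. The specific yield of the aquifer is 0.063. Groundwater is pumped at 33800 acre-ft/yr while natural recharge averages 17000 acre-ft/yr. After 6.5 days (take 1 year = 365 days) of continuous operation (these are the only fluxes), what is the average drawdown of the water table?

A = 76.8 hectares = 7.68 × 10^5 m²
Net abstraction = 33800 − 17000 = 16800 acre-ft/yr
Q_net = 16800 acre-ft/yr = 56770 m³/d
ΔV = Q × t = 56770 m³/d × 6.5 d = 3.69 × 10^5 m³
Δh = ΔV / (Sy × A) = 3.69 × 10^5 / (0.063 × 7.68 × 10^5) = 7.627 m

Δh ≈ 7.63 m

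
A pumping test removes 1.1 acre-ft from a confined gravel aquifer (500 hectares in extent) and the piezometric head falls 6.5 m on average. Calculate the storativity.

A = 500 hectares = 5 × 10^6 m²
ΔV = 1.1 acre-ft = 1357 m³
S = ΔV / (A × Δh) = 1357 m³ / (5 × 10^6 m² × 6.5 m) = 4.175 × 10^-5

S ≈ 4.2 × 10^-5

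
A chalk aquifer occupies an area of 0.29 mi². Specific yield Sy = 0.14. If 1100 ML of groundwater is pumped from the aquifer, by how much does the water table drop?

A = 0.29 mi² = 7.511 × 10^5 m²
ΔV = 1100 ML = 1.1 × 10^6 m³
Δh = ΔV / (Sy × A) = 1.1 × 10^6 m³ / (0.14 × 7.511 × 10^5 m²) = 10.46 m

Δh ≈ 10.5 m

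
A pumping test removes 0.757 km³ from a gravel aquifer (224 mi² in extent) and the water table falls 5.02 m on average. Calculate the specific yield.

A = 224 mi² = 5.802 × 10^8 m²
ΔV = 0.757 km³ = 7.57 × 10^8 m³
Sy = ΔV / (A × Δh) = 7.57 × 10^8 m³ / (5.802 × 10^8 m² × 5.02 m) = 0.2599

Sy ≈ 0.26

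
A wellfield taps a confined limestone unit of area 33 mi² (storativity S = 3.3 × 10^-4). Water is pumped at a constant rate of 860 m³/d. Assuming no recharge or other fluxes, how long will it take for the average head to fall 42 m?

A = 33 mi² = 8.547 × 10^7 m²
ΔV = S × A × Δh = 3.3 × 10^-4 × 8.547 × 10^7 × 42 = 1.185 × 10^6 m³
t = ΔV / Q = 1.185 × 10^6 m³ / 860 m³/d = 1377 d

t ≈ 1380 days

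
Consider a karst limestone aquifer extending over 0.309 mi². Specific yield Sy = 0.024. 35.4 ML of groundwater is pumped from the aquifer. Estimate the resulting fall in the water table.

Δh ≈ 1.84 m

A = 0.309 mi² = 8.003 × 10^5 m²
ΔV = 35.4 ML = 35400 m³
Δh = ΔV / (Sy × A) = 35400 m³ / (0.024 × 8.003 × 10^5 m²) = 1.843 m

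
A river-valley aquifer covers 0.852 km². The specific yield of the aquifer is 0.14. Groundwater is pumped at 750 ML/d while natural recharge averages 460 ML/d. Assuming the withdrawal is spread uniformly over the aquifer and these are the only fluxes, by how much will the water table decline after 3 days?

A = 0.852 km² = 8.52 × 10^5 m²
Net abstraction = 750 − 460 = 290 ML/d
Q_net = 290 ML/d = 2.9 × 10^5 m³/d
ΔV = Q × t = 2.9 × 10^5 m³/d × 3 d = 8.7 × 10^5 m³
Δh = ΔV / (Sy × A) = 8.7 × 10^5 / (0.14 × 8.52 × 10^5) = 7.294 m

Δh ≈ 7.29 m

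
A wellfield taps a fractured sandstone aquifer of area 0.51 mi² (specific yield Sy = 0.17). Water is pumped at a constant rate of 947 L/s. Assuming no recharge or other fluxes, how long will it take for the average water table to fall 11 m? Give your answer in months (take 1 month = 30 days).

A = 0.51 mi² = 1.321 × 10^6 m²
ΔV = Sy × A × Δh = 0.17 × 1.321 × 10^6 × 11 = 2.47 × 10^6 m³
Q = 947 L/s = 81820 m³/d
t = ΔV / Q = 2.47 × 10^6 m³ / 81820 m³/d = 30.19 d
t = 30.19 d ≈ 1.006 months

t ≈ 1.01 months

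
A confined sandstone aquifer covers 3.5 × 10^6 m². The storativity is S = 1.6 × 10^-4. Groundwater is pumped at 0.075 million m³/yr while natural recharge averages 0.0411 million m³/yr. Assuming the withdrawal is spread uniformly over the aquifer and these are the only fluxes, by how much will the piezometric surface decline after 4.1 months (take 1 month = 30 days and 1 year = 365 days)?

Net abstraction = 0.075 − 0.0411 = 0.0339 million m³/yr
Q_net = 0.0339 million m³/yr = 92.88 m³/d
t = 4.1 months = 123 d
ΔV = Q × t = 92.88 m³/d × 123 d = 11420 m³
Δh = ΔV / (S × A) = 11420 / (1.6 × 10^-4 × 3.5 × 10^6) = 20.4 m

Δh ≈ 20.4 m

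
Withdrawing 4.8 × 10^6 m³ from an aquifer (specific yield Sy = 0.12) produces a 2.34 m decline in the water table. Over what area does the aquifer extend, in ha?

A = ΔV / (Sy × Δh) = 4.8 × 10^6 / (0.12 × 2.34) = 1.709 × 10^7 m²
A = 1.709 × 10^7 m² = 1709 ha

A ≈ 1710 ha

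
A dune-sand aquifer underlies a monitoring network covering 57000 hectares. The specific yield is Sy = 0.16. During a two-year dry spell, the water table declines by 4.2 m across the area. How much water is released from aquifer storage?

ΔV ≈ 3.83 × 10^8 m³

A = 57000 hectares = 5.7 × 10^8 m²
ΔV = Sy × A × Δh = 0.16 × 5.7 × 10^8 m² × 4.2 m = 3.83 × 10^8 m³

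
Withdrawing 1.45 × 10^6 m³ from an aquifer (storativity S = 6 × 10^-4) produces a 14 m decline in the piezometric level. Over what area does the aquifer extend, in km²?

A = ΔV / (S × Δh) = 1.45 × 10^6 / (6 × 10^-4 × 14) = 1.726 × 10^8 m²
A = 1.726 × 10^8 m² = 172.6 km²

A ≈ 173 km²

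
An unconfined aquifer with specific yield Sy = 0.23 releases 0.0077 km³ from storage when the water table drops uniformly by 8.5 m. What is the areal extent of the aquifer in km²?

A ≈ 3.94 km²

ΔV = 0.0077 km³ = 7.7 × 10^6 m³
A = ΔV / (Sy × Δh) = 7.7 × 10^6 / (0.23 × 8.5) = 3.939 × 10^6 m²
A = 3.939 × 10^6 m² = 3.939 km²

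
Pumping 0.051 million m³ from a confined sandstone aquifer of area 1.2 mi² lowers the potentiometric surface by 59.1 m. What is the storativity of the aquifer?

A = 1.2 mi² = 3.108 × 10^6 m²
ΔV = 0.051 million m³ = 51000 m³
S = ΔV / (A × Δh) = 51000 m³ / (3.108 × 10^6 m² × 59.1 m) = 2.777 × 10^-4

S ≈ 2.8 × 10^-4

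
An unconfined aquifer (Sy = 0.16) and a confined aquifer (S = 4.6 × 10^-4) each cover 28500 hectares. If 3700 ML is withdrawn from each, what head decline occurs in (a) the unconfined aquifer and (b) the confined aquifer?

A = 28500 hectares = 2.85 × 10^8 m²
ΔV = 3700 ML = 3.7 × 10^6 m³
Unconfined: Δh_u = ΔV/(Sy·A) = 3.7 × 10^6/(0.16 × 2.85 × 10^8) = 0.08114 m
Confined: Δh_c = ΔV/(S·A) = 3.7 × 10^6/(4.6 × 10^-4 × 2.85 × 10^8) = 28.22 m

Δh_u ≈ 0.0811 m; Δh_c ≈ 28.2 m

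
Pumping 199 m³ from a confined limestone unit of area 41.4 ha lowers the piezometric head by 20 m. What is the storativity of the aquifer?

S ≈ 2.4 × 10^-5

A = 41.4 ha = 4.14 × 10^5 m²
S = ΔV / (A × Δh) = 199 m³ / (4.14 × 10^5 m² × 20 m) = 2.403 × 10^-5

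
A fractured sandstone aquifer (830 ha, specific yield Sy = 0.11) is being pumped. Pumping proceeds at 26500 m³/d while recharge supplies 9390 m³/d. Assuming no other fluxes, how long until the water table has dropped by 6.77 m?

t ≈ 361 days

A = 830 ha = 8.3 × 10^6 m²
ΔV = Sy × A × Δh = 0.11 × 8.3 × 10^6 × 6.77 = 6.181 × 10^6 m³
Net withdrawal = 26500 − 9390 = 17110 m³/d
t = ΔV / Q = 6.181 × 10^6 m³ / 17110 m³/d = 361.3 d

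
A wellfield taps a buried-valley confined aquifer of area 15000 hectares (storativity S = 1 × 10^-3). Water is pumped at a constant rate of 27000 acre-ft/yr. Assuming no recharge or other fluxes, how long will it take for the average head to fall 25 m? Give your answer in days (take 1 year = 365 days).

A = 15000 hectares = 1.5 × 10^8 m²
ΔV = S × A × Δh = 0.001 × 1.5 × 10^8 × 25 = 3.75 × 10^6 m³
Q = 27000 acre-ft/yr = 91240 m³/d
t = ΔV / Q = 3.75 × 10^6 m³ / 91240 m³/d = 41.1 d

t ≈ 41.1 days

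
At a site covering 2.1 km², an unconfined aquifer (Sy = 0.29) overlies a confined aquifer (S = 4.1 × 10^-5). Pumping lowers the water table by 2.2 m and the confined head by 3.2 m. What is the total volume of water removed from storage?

ΔV ≈ 1.34 × 10^6 m³

A = 2.1 km² = 2.1 × 10^6 m²
Unconfined: ΔV_u = Sy × A × Δh_u = 0.29 × 2.1 × 10^6 × 2.2 = 1.34 × 10^6 m³
Confined: ΔV_c = S × A × Δh_c = 4.1 × 10^-5 × 2.1 × 10^6 × 3.2 = 275.5 m³
Total ΔV = 1.34 × 10^6 + 275.5 = 1.34 × 10^6 m³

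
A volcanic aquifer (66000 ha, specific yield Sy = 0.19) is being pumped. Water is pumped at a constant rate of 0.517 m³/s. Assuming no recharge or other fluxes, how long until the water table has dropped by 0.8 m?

A = 66000 ha = 6.6 × 10^8 m²
ΔV = Sy × A × Δh = 0.19 × 6.6 × 10^8 × 0.8 = 1.003 × 10^8 m³
Q = 0.517 m³/s = 44670 m³/d
t = ΔV / Q = 1.003 × 10^8 m³ / 44670 m³/d = 2246 d

t ≈ 2250 days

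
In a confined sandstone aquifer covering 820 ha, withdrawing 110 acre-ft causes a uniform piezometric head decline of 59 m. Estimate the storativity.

S ≈ 2.8 × 10^-4

A = 820 ha = 8.2 × 10^6 m²
ΔV = 110 acre-ft = 1.357 × 10^5 m³
S = ΔV / (A × Δh) = 1.357 × 10^5 m³ / (8.2 × 10^6 m² × 59 m) = 2.805 × 10^-4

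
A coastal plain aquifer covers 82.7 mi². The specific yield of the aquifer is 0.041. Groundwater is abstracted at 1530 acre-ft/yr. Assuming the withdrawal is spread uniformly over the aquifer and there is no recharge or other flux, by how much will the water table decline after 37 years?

A = 82.7 mi² = 2.142 × 10^8 m²
Q = 1530 acre-ft/yr = 5170 m³/d
t = 37 years = 13500 d
ΔV = Q × t = 5170 m³/d × 13500 d = 6.983 × 10^7 m³
Δh = ΔV / (Sy × A) = 6.983 × 10^7 / (0.041 × 2.142 × 10^8) = 7.951 m

Δh ≈ 7.95 m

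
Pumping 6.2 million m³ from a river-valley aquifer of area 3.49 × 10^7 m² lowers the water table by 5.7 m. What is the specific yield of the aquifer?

Sy ≈ 0.031

ΔV = 6.2 million m³ = 6.2 × 10^6 m³
Sy = ΔV / (A × Δh) = 6.2 × 10^6 m³ / (3.49 × 10^7 m² × 5.7 m) = 0.03117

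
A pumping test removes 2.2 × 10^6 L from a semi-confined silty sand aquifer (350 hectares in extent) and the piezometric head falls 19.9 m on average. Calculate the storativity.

A = 350 hectares = 3.5 × 10^6 m²
ΔV = 2.2 × 10^6 L = 2200 m³
S = ΔV / (A × Δh) = 2200 m³ / (3.5 × 10^6 m² × 19.9 m) = 3.159 × 10^-5

S ≈ 3.2 × 10^-5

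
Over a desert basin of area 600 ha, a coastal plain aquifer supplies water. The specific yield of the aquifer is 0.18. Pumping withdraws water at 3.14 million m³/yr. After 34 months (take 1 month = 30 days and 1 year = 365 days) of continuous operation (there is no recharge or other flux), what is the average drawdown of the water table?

A = 600 ha = 6 × 10^6 m²
Q = 3.14 million m³/yr = 8603 m³/d
t = 34 months = 1020 d
ΔV = Q × t = 8603 m³/d × 1020 d = 8.775 × 10^6 m³
Δh = ΔV / (Sy × A) = 8.775 × 10^6 / (0.18 × 6 × 10^6) = 8.125 m

Δh ≈ 8.12 m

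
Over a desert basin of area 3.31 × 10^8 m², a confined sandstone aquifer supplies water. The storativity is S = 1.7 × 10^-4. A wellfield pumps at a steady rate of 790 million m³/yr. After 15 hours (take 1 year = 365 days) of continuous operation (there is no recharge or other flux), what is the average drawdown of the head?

Δh ≈ 24 m

Q = 790 million m³/yr = 2.164 × 10^6 m³/d
t = 15 hours = 0.625 d
ΔV = Q × t = 2.164 × 10^6 m³/d × 0.625 d = 1.353 × 10^6 m³
Δh = ΔV / (S × A) = 1.353 × 10^6 / (1.7 × 10^-4 × 3.31 × 10^8) = 24.04 m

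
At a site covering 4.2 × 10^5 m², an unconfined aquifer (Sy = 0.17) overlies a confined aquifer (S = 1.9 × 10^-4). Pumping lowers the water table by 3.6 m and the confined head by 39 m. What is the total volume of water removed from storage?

ΔV ≈ 2.6 × 10^5 m³

Unconfined: ΔV_u = Sy × A × Δh_u = 0.17 × 4.2 × 10^5 × 3.6 = 2.57 × 10^5 m³
Confined: ΔV_c = S × A × Δh_c = 1.9 × 10^-4 × 4.2 × 10^5 × 39 = 3112 m³
Total ΔV = 2.57 × 10^5 + 3112 = 2.602 × 10^5 m³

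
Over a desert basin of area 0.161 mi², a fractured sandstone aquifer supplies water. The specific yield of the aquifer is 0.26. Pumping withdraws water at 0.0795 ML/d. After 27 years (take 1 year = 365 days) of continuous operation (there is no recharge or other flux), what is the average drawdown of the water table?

Δh ≈ 7.23 m

A = 0.161 mi² = 4.17 × 10^5 m²
Q = 0.0795 ML/d = 79.5 m³/d
t = 27 years = 9855 d
ΔV = Q × t = 79.5 m³/d × 9855 d = 7.835 × 10^5 m³
Δh = ΔV / (Sy × A) = 7.835 × 10^5 / (0.26 × 4.17 × 10^5) = 7.226 m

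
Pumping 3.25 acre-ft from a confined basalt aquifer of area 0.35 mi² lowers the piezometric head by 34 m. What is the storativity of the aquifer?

S ≈ 1.3 × 10^-4

A = 0.35 mi² = 9.065 × 10^5 m²
ΔV = 3.25 acre-ft = 4009 m³
S = ΔV / (A × Δh) = 4009 m³ / (9.065 × 10^5 m² × 34 m) = 1.301 × 10^-4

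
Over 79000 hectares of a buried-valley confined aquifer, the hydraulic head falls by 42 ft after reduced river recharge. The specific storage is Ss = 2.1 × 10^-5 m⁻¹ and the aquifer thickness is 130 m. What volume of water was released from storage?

S = Ss × b = 2.1 × 10^-5 m⁻¹ × 130 m = 2.73 × 10^-3
A = 79000 hectares = 7.9 × 10^8 m²
Δh = 42 ft = 12.8 m
ΔV = S × A × Δh = 0.00273 × 7.9 × 10^8 m² × 12.8 m = 2.761 × 10^7 m³

ΔV ≈ 2.76 × 10^7 m³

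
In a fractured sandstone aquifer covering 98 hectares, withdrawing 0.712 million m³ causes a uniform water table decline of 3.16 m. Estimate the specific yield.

Sy ≈ 0.23

A = 98 hectares = 9.8 × 10^5 m²
ΔV = 0.712 million m³ = 7.12 × 10^5 m³
Sy = ΔV / (A × Δh) = 7.12 × 10^5 m³ / (9.8 × 10^5 m² × 3.16 m) = 0.2299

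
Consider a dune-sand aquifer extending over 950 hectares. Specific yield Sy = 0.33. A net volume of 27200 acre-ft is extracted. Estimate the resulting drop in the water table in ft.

A = 950 hectares = 9.5 × 10^6 m²
ΔV = 27200 acre-ft = 3.355 × 10^7 m³
Δh = ΔV / (Sy × A) = 3.355 × 10^7 m³ / (0.33 × 9.5 × 10^6 m²) = 10.7 m
Δh = 10.7 m = 35.11 ft

Δh ≈ 35.1 ft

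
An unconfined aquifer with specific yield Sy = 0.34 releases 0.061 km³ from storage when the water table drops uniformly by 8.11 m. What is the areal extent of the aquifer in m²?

ΔV = 0.061 km³ = 6.1 × 10^7 m³
A = ΔV / (Sy × Δh) = 6.1 × 10^7 / (0.34 × 8.11) = 2.212 × 10^7 m²

A ≈ 2.21 × 10^7 m²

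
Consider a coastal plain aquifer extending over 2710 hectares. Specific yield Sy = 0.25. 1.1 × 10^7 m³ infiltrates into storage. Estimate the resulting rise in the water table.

A = 2710 hectares = 2.71 × 10^7 m²
Δh = ΔV / (Sy × A) = 1.1 × 10^7 m³ / (0.25 × 2.71 × 10^7 m²) = 1.624 m

Δh ≈ 1.62 m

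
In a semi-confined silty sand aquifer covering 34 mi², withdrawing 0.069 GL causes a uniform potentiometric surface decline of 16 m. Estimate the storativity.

S ≈ 4.9 × 10^-5

A = 34 mi² = 8.806 × 10^7 m²
ΔV = 0.069 GL = 69000 m³
S = ΔV / (A × Δh) = 69000 m³ / (8.806 × 10^7 m² × 16 m) = 4.897 × 10^-5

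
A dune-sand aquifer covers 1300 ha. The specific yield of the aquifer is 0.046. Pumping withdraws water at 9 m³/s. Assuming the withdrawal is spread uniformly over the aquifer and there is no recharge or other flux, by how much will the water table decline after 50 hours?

Δh ≈ 2.71 m

A = 1300 ha = 1.3 × 10^7 m²
Q = 9 m³/s = 7.776 × 10^5 m³/d
t = 50 hours = 2.083 d
ΔV = Q × t = 7.776 × 10^5 m³/d × 2.083 d = 1.62 × 10^6 m³
Δh = ΔV / (Sy × A) = 1.62 × 10^6 / (0.046 × 1.3 × 10^7) = 2.709 m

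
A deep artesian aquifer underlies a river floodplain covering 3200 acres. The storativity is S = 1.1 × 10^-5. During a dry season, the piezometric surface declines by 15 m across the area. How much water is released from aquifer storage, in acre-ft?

ΔV ≈ 1.73 acre-ft

A = 3200 acres = 1.295 × 10^7 m²
ΔV = S × A × Δh = 1.1 × 10^-5 × 1.295 × 10^7 m² × 15 m = 2137 m³
ΔV = 2137 m³ = 1.732 acre-ft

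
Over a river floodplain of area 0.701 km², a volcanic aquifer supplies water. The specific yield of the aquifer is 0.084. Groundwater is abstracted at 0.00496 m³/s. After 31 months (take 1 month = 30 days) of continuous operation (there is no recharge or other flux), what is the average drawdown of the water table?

A = 0.701 km² = 7.01 × 10^5 m²
Q = 0.00496 m³/s = 428.5 m³/d
t = 31 months = 930 d
ΔV = Q × t = 428.5 m³/d × 930 d = 3.985 × 10^5 m³
Δh = ΔV / (Sy × A) = 3.985 × 10^5 / (0.084 × 7.01 × 10^5) = 6.768 m

Δh ≈ 6.77 m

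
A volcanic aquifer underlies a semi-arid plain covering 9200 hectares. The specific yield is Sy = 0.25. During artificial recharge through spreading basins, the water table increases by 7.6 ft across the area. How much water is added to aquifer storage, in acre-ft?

A = 9200 hectares = 9.2 × 10^7 m²
Δh = 7.6 ft = 2.316 m
ΔV = Sy × A × Δh = 0.25 × 9.2 × 10^7 m² × 2.316 m = 5.328 × 10^7 m³
ΔV = 5.328 × 10^7 m³ = 43190 acre-ft

ΔV ≈ 43200 acre-ft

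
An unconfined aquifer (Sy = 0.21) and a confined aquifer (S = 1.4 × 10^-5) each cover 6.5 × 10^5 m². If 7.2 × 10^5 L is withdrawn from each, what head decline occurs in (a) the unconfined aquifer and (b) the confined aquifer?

Δh_u ≈ 0.00527 m; Δh_c ≈ 79.1 m

ΔV = 7.2 × 10^5 L = 720 m³
Unconfined: Δh_u = ΔV/(Sy·A) = 720/(0.21 × 6.5 × 10^5) = 0.005275 m
Confined: Δh_c = ΔV/(S·A) = 720/(1.4 × 10^-5 × 6.5 × 10^5) = 79.12 m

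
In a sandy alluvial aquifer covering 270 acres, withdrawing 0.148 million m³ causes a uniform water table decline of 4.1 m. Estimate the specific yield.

Sy ≈ 0.033

A = 270 acres = 1.093 × 10^6 m²
ΔV = 0.148 million m³ = 1.48 × 10^5 m³
Sy = ΔV / (A × Δh) = 1.48 × 10^5 m³ / (1.093 × 10^6 m² × 4.1 m) = 0.03304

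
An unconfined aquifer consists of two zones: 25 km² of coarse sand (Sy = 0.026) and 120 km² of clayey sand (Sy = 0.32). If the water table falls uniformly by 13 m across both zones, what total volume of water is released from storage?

A₁ = 25 km² = 2.5 × 10^7 m²; A₂ = 120 km² = 1.2 × 10^8 m²
ΔV₁ = 0.026 × 2.5 × 10^7 × 13 = 8.45 × 10^6 m³
ΔV₂ = 0.32 × 1.2 × 10^8 × 13 = 4.992 × 10^8 m³
ΔV = ΔV₁ + ΔV₂ = 5.077 × 10^8 m³

ΔV ≈ 5.08 × 10^8 m³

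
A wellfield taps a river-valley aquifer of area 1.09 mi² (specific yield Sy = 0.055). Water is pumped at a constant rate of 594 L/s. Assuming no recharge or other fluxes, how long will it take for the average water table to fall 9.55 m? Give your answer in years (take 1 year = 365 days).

t ≈ 0.0792 years

A = 1.09 mi² = 2.823 × 10^6 m²
ΔV = Sy × A × Δh = 0.055 × 2.823 × 10^6 × 9.55 = 1.483 × 10^6 m³
Q = 594 L/s = 51320 m³/d
t = ΔV / Q = 1.483 × 10^6 m³ / 51320 m³/d = 28.89 d
t = 28.89 d ≈ 0.07916 years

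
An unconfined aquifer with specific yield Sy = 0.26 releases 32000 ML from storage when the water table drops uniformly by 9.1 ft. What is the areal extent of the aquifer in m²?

Δh = 9.1 ft = 2.774 m
ΔV = 32000 ML = 3.2 × 10^7 m³
A = ΔV / (Sy × Δh) = 3.2 × 10^7 / (0.26 × 2.774) = 4.437 × 10^7 m²

A ≈ 4.44 × 10^7 m²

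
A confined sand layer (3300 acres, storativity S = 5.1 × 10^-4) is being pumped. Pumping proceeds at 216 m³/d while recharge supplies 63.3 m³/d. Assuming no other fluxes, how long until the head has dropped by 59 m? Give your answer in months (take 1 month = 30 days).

t ≈ 87.7 months

A = 3300 acres = 1.335 × 10^7 m²
ΔV = S × A × Δh = 5.1 × 10^-4 × 1.335 × 10^7 × 59 = 4.018 × 10^5 m³
Net withdrawal = 216 − 63.3 = 152.7 m³/d
t = ΔV / Q = 4.018 × 10^5 m³ / 152.7 m³/d = 2632 d
t = 2632 d ≈ 87.72 months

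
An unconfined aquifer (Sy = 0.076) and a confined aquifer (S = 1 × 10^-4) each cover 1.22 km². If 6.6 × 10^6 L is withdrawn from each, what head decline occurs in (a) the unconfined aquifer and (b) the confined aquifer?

A = 1.22 km² = 1.22 × 10^6 m²
ΔV = 6.6 × 10^6 L = 6600 m³
Unconfined: Δh_u = ΔV/(Sy·A) = 6600/(0.076 × 1.22 × 10^6) = 0.07118 m
Confined: Δh_c = ΔV/(S·A) = 6600/(1 × 10^-4 × 1.22 × 10^6) = 54.1 m

Δh_u ≈ 0.0712 m; Δh_c ≈ 54.1 m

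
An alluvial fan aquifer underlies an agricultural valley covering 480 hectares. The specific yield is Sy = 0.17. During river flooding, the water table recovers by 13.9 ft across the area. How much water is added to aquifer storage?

A = 480 hectares = 4.8 × 10^6 m²
Δh = 13.9 ft = 4.237 m
ΔV = Sy × A × Δh = 0.17 × 4.8 × 10^6 m² × 4.237 m = 3.457 × 10^6 m³

ΔV ≈ 3.46 × 10^6 m³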